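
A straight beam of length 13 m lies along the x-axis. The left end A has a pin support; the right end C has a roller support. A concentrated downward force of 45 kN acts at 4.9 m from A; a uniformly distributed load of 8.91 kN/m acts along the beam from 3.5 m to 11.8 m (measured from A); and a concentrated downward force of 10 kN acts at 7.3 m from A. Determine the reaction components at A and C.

Resultant of the distributed load: 8.91 × 8.3 = 73.953 kN at 7.65 m from A.
ΣM about A: C_y·13 − 45·4.9 − (8.91·8.3)·7.65 − 10·7.3 = 0 → C_y = 859.24045/13 = 66.0954 ≈ 66.10 kN.
ΣF_y = 0: A_y + 66.0954 − 45 − 8.91·8.3 − 10 = 0 → A_y = 62.86 kN.
ΣF_x = 0: no horizontal applied forces, so A_x = 0.

A_x = 0, A_y = 62.86 kN, C_y = 66.10 kN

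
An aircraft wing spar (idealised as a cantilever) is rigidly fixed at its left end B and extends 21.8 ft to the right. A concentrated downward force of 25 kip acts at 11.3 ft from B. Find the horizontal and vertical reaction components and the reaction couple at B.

B_x = 0, B_y = 25.00 kip, M_B = 282.5 kip·ft

ΣF_x = 0: B_x = 0.
ΣF_y = 0: B_y − 25 = 0 → B_y = 25.00 kip.
ΣM about B: M_B − 25·11.3 = 0 → M_B = 282.5 kip·ft.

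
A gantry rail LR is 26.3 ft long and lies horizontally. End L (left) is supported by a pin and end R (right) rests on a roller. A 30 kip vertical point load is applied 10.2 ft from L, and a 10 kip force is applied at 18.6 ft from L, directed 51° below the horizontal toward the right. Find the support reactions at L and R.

Moments about L: R_y·26.3 − 30·10.2 − 10·sin51°·18.6 = 0 → R_y = 450.549/26.3 = 17.1311 ≈ 17.13 kip.
ΣF_y = 0: L_y + 17.1311 − 30 − 10·sin51° = 0 → L_y = 20.64 kip.
ΣF_x = 0: L_x + 10·cos51° = 0 → L_x = -6.293 kip.

L_x = -6.293 kip, L_y = 20.64 kip, R_y = 17.13 kip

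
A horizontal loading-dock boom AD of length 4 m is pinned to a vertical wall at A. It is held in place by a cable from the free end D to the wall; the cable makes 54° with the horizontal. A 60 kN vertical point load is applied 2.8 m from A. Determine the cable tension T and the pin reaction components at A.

ΣM about A: T·sin54°·4 − 60·2.8 = 0 → T = 168/(4·0.809017) = 51.9149 ≈ 51.91 kN.
ΣF_x = 0: A_x − T·cos54° = 0 → A_x = 51.9149 × 0.587785 = 30.51 kN.
ΣF_y = 0: A_y + T·sin54° − 60 = 0 → A_y = 60 − 51.9149 × 0.809017 = 18.00 kN.

T = 51.91 kN, A_x = 30.51 kN, A_y = 18.00 kN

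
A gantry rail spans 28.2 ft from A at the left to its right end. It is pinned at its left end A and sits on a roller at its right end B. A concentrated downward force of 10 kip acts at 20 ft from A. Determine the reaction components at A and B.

Moments about A: B_y·28.2 − 10·20 = 0 → B_y = 200/28.2 = 7.0922 ≈ 7.092 kip.
ΣF_y = 0: A_y + 7.0922 − 10 = 0 → A_y = 2.908 kip.
ΣF_x = 0: no horizontal applied forces, so A_x = 0.

A_x = 0, A_y = 2.908 kip, B_y = 7.092 kip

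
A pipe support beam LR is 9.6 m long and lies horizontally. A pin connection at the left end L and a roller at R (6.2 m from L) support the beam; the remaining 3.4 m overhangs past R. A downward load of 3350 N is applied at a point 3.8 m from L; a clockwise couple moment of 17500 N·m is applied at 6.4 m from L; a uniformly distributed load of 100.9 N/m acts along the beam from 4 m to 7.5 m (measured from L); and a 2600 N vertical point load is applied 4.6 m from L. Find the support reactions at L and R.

Resultant of the distributed load: 100.9 × 3.5 = 353.15 N at 5.75 m from L.
ΣM about L: R_y·6.2 − 3350·3.8 − 17500 − (100.9·3.5)·5.75 − 2600·4.6 = 0 → R_y = 44220.6125/6.2 = 7132.36 ≈ 7132 N.
ΣF_y = 0: L_y + 7132.36 − 3350 − 100.9·3.5 − 2600 = 0 → L_y = -829.2 N.
ΣF_x = 0: no horizontal applied forces, so L_x = 0.

L_x = 0, L_y = -829.2 N, R_y = 7132 N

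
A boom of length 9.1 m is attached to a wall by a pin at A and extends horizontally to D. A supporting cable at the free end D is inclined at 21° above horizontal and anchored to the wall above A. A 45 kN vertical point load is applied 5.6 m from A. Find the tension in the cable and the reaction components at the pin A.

ΣM about A: T·sin21°·9.1 − 45·5.6 = 0 → T = 252/(9.1·0.358368) = 77.2734 ≈ 77.27 kN.
ΣF_x = 0: A_x − T·cos21° = 0 → A_x = 77.2734 × 0.93358 = 72.14 kN.
ΣF_y = 0: A_y + T·sin21° − 45 = 0 → A_y = 45 − 77.2734 × 0.358368 = 17.31 kN.

T = 77.27 kN, A_x = 72.14 kN, A_y = 17.31 kN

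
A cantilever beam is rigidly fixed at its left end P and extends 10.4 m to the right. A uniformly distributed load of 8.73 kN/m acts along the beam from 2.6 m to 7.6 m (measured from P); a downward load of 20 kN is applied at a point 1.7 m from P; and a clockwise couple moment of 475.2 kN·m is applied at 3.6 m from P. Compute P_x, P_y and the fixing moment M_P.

Resultant of the distributed load: 8.73 × 5 = 43.65 kN at 5.1 m from P.
ΣF_x = 0: P_x = 0.
ΣF_y = 0: P_y − 8.73·5 − 20 = 0 → P_y = 63.65 kN.
ΣM about P: M_P − (8.73·5)·5.1 − 20·1.7 − 475.2 = 0 → M_P = 731.8 kN·m.

P_x = 0, P_y = 63.65 kN, M_P = 731.8 kN·m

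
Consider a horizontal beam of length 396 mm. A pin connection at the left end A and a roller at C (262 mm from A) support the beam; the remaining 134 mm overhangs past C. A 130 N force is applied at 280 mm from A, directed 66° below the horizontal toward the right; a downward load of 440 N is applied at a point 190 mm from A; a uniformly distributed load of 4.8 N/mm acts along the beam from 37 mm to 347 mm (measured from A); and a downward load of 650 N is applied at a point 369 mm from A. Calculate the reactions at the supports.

A_x = -52.88 N, A_y = 244.9 N, C_y = 2452 N

Resultant of the distributed load: 4.8 × 310 = 1488 N at 192 mm from A.
Taking moments about A: C_y·262 − 130·sin66°·280 − 440·190 − (4.8·310)·192 − 650·369 = 0 → C_y = 642399/262 = 2451.9 ≈ 2452 N.
ΣF_y = 0: A_y + 2451.9 − 130·sin66° − 440 − 4.8·310 − 650 = 0 → A_y = 244.9 N.
ΣF_x = 0: A_x + 130·cos66° = 0 → A_x = -52.88 N.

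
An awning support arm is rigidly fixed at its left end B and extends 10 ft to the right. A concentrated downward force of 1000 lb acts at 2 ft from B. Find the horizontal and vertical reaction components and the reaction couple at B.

B_x = 0, B_y = 1000 lb, M_B = 2000 lb·ft

ΣF_x = 0: B_x = 0.
ΣF_y = 0: B_y − 1000 = 0 → B_y = 1000 lb.
ΣM about B: M_B − 1000·2 = 0 → M_B = 2000 lb·ft.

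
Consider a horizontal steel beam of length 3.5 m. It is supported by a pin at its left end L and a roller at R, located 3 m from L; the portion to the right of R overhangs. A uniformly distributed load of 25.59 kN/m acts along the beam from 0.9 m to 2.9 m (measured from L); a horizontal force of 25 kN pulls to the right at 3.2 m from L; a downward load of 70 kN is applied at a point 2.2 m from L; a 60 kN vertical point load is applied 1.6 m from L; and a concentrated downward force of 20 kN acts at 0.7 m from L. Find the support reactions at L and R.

Resultant of the distributed load: 25.59 × 2 = 51.18 kN at 1.9 m from L.
Moments about L: R_y·3 − (25.59·2)·1.9 − 70·2.2 − 60·1.6 − 20·0.7 = 0 → R_y = 361.242/3 = 120.414 ≈ 120.4 kN.
ΣF_y = 0: L_y + 120.414 − 25.59·2 − 70 − 60 − 20 = 0 → L_y = 80.77 kN.
ΣF_x = 0: L_x + 25 = 0 → L_x = -25.00 kN.

L_x = -25.00 kN, L_y = 80.77 kN, R_y = 120.4 kN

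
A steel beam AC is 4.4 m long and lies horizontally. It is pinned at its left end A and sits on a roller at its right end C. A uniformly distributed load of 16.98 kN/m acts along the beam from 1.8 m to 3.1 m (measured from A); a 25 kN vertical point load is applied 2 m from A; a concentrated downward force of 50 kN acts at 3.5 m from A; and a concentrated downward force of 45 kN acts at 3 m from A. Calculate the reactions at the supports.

Resultant of the distributed load: 16.98 × 1.3 = 22.074 kN at 2.45 m from A.
Moments about A: C_y·4.4 − (16.98·1.3)·2.45 − 25·2 − 50·3.5 − 45·3 = 0 → C_y = 414.0813/4.4 = 94.1094 ≈ 94.11 kN.
ΣF_y = 0: A_y + 94.1094 − 16.98·1.3 − 25 − 50 − 45 = 0 → A_y = 47.96 kN.
ΣF_x = 0: no horizontal applied forces, so A_x = 0.

A_x = 0, A_y = 47.96 kN, C_y = 94.11 kN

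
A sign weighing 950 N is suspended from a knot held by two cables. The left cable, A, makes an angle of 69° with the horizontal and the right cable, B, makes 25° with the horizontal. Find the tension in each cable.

T_A = 863.1 N, T_B = 341.3 N

ΣF_x = 0: −T_A·cos69° + T_B·cos25° = 0 → T_B = 0.395415·T_A.
ΣF_y = 0: T_A·sin69° + T_B·sin25° = 950.
Substitute: T_A·(0.93358 + 0.395415·0.422618) = 950 → T_A = 863.095 ≈ 863.1 N.
Then T_B = 0.395415 × 863.095 = 341.3 N.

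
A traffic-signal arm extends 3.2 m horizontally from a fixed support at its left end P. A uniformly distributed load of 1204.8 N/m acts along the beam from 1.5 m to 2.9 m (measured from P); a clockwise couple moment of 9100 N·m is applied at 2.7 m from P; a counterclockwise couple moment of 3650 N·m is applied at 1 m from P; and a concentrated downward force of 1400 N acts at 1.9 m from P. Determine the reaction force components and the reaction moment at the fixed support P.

Resultant of the distributed load: 1204.8 × 1.4 = 1686.72 N at 2.2 m from P.
ΣF_x = 0: P_x = 0.
ΣF_y = 0: P_y − 1204.8·1.4 − 1400 = 0 → P_y = 3087 N.
ΣM about P: M_P − (1204.8·1.4)·2.2 − 9100 + 3650 − 1400·1.9 = 0 → M_P = 11820 N·m.

P_x = 0, P_y = 3087 N, M_P = 11820 N·m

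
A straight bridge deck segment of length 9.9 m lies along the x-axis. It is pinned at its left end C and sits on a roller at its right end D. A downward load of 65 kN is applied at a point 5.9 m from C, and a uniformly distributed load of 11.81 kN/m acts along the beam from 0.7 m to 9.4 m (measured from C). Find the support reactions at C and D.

C_x = 0, C_y = 76.60 kN, D_y = 91.15 kN

Resultant of the distributed load: 11.81 × 8.7 = 102.747 kN at 5.05 m from C.
Moments about C: D_y·9.9 − 65·5.9 − (11.81·8.7)·5.05 = 0 → D_y = 902.37235/9.9 = 91.1487 ≈ 91.15 kN.
ΣF_y = 0: C_y + 91.1487 − 65 − 11.81·8.7 = 0 → C_y = 76.60 kN.
ΣF_x = 0: no horizontal applied forces, so C_x = 0.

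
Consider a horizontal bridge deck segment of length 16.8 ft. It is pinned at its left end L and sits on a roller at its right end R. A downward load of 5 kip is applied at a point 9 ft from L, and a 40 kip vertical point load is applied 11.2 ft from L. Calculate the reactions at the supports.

Moments about L: R_y·16.8 − 5·9 − 40·11.2 = 0 → R_y = 493/16.8 = 29.3452 ≈ 29.35 kip.
ΣF_y = 0: L_y + 29.3452 − 5 − 40 = 0 → L_y = 15.65 kip.
ΣF_x = 0: no horizontal applied forces, so L_x = 0.

L_x = 0, L_y = 15.65 kip, R_y = 29.35 kip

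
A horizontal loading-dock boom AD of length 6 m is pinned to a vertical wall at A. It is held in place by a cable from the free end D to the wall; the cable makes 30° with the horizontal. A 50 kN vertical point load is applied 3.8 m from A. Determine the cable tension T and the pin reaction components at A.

T = 63.33 kN, A_x = 54.85 kN, A_y = 18.33 kN

ΣM about A: T·sin30°·6 − 50·3.8 = 0 → T = 190/(6·0.5) = 63.3333 ≈ 63.33 kN.
ΣF_x = 0: A_x − T·cos30° = 0 → A_x = 63.3333 × 0.866025 = 54.85 kN.
ΣF_y = 0: A_y + T·sin30° − 50 = 0 → A_y = 50 − 63.3333 × 0.5 = 18.33 kN.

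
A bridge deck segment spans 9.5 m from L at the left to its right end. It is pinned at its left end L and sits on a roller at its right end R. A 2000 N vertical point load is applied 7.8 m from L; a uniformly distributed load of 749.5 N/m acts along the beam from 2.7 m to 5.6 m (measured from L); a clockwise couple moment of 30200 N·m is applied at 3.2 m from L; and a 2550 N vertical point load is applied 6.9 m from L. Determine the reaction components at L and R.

Resultant of the distributed load: 749.5 × 2.9 = 2173.55 N at 4.15 m from L.
ΣM about L: R_y·9.5 − 2000·7.8 − (749.5·2.9)·4.15 − 30200 − 2550·6.9 = 0 → R_y = 72415.2325/9.5 = 7622.66 ≈ 7623 N.
ΣF_y = 0: L_y + 7622.66 − 2000 − 749.5·2.9 − 2550 = 0 → L_y = -899.1 N.
ΣF_x = 0: no horizontal applied forces, so L_x = 0.

L_x = 0, L_y = -899.1 N, R_y = 7623 N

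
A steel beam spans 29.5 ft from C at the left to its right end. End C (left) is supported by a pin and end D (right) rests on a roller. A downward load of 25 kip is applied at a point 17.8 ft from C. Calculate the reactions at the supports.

Taking moments about C: D_y·29.5 − 25·17.8 = 0 → D_y = 445/29.5 = 15.0847 ≈ 15.08 kip.
ΣF_y = 0: C_y + 15.0847 − 25 = 0 → C_y = 9.915 kip.
ΣF_x = 0: no horizontal applied forces, so C_x = 0.

C_x = 0, C_y = 9.915 kip, D_y = 15.08 kip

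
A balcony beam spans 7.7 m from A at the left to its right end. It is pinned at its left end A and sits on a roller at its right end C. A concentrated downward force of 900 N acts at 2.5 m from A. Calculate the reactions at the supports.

Taking moments about A: C_y·7.7 − 900·2.5 = 0 → C_y = 2250/7.7 = 292.208 ≈ 292.2 N.
ΣF_y = 0: A_y + 292.208 − 900 = 0 → A_y = 607.8 N.
ΣF_x = 0: no horizontal applied forces, so A_x = 0.

A_x = 0, A_y = 607.8 N, C_y = 292.2 N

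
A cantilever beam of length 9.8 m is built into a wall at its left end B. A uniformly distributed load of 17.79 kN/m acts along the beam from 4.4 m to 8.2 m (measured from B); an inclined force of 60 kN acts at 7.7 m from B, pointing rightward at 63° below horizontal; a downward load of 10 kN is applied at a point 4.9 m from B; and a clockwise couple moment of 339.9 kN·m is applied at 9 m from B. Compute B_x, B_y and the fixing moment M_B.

Resultant of the distributed load: 17.79 × 3.8 = 67.602 kN at 6.3 m from B.
ΣF_x = 0: B_x + 60·cos63° = 0 → B_x = -27.24 kN.
ΣF_y = 0: B_y − 17.79·3.8 − 60·sin63° − 10 = 0 → B_y = 131.1 kN.
ΣM about B: M_B − (17.79·3.8)·6.3 − 60·sin63°·7.7 − 10·4.9 − 339.9 = 0 → M_B = 1226 kN·m.

B_x = -27.24 kN, B_y = 131.1 kN, M_B = 1226 kN·m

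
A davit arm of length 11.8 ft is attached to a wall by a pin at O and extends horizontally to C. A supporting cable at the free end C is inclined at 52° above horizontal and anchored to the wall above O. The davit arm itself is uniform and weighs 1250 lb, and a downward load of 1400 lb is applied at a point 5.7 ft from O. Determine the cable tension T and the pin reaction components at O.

T = 1651 lb, O_x = 1017 lb, O_y = 1349 lb

ΣM about O: T·sin52°·11.8 − 1250·5.9 − 1400·5.7 = 0 → T = 15355/(11.8·0.788011) = 1651.34 ≈ 1651 lb.
ΣF_x = 0: O_x − T·cos52° = 0 → O_x = 1651.34 × 0.615661 = 1017 lb.
ΣF_y = 0: O_y + T·sin52° − 1250 − 1400 = 0 → O_y = 2650 − 1651.34 × 0.788011 = 1349 lb.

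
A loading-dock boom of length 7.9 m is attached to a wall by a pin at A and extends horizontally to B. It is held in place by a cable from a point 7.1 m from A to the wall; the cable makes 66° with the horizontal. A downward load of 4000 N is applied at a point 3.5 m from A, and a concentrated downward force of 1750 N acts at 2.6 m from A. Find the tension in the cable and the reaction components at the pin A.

T = 2860 N, A_x = 1163 N, A_y = 3137 N

ΣM about A: T·sin66°·7.1 − 4000·3.5 − 1750·2.6 = 0 → T = 18550/(7.1·0.913545) = 2859.93 ≈ 2860 N.
ΣF_x = 0: A_x − T·cos66° = 0 → A_x = 2859.93 × 0.406737 = 1163 N.
ΣF_y = 0: A_y + T·sin66° − 4000 − 1750 = 0 → A_y = 5750 − 2859.93 × 0.913545 = 3137 N.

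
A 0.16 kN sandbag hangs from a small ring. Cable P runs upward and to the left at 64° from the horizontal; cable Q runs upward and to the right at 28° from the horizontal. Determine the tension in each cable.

T_P = 0.1414 kN, T_Q = 0.07018 kN

ΣF_x = 0: −T_P·cos64° + T_Q·cos28° = 0 → T_Q = 0.496486·T_P.
ΣF_y = 0: T_P·sin64° + T_Q·sin28° = 0.16.
Substitute: T_P·(0.898794 + 0.496486·0.469472) = 0.16 → T_P = 0.141358 ≈ 0.1414 kN.
Then T_Q = 0.496486 × 0.141358 = 0.07018 kN.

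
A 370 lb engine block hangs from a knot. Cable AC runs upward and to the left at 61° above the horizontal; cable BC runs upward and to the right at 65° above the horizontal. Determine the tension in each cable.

T_AC = 193.3 lb, T_BC = 221.7 lb

ΣF_x = 0: −T_AC·cos61° + T_BC·cos65° = 0 → T_BC = 1.14716·T_AC.
ΣF_y = 0: T_AC·sin61° + T_BC·sin65° = 370.
Substitute: T_AC·(0.87462 + 1.14716·0.906308) = 370 → T_AC = 193.282 ≈ 193.3 lb.
Then T_BC = 1.14716 × 193.282 = 221.7 lb.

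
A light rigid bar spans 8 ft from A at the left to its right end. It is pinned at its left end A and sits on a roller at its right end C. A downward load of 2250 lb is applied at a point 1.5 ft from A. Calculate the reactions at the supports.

Taking moments about A: C_y·8 − 2250·1.5 = 0 → C_y = 3375/8 = 421.875 ≈ 421.9 lb.
ΣF_y = 0: A_y + 421.875 − 2250 = 0 → A_y = 1828 lb.
ΣF_x = 0: no horizontal applied forces, so A_x = 0.

A_x = 0, A_y = 1828 lb, C_y = 421.9 lb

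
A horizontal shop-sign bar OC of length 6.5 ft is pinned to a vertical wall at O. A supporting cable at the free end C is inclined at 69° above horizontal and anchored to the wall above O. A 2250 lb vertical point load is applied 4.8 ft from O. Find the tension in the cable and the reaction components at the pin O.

ΣM about O: T·sin69°·6.5 − 2250·4.8 = 0 → T = 10800/(6.5·0.93358) = 1779.75 ≈ 1780 lb.
ΣF_x = 0: O_x − T·cos69° = 0 → O_x = 1779.75 × 0.358368 = 637.8 lb.
ΣF_y = 0: O_y + T·sin69° − 2250 = 0 → O_y = 2250 − 1779.75 × 0.93358 = 588.5 lb.

T = 1780 lb, O_x = 637.8 lb, O_y = 588.5 lb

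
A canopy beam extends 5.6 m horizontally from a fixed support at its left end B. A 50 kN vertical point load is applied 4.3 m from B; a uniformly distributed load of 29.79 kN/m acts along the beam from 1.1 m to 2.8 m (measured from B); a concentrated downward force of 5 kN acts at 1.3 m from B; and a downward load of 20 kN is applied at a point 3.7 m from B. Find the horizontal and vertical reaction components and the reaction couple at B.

B_x = 0, B_y = 125.6 kN, M_B = 394.3 kN·m

Resultant of the distributed load: 29.79 × 1.7 = 50.643 kN at 1.95 m from B.
ΣF_x = 0: B_x = 0.
ΣF_y = 0: B_y − 50 − 29.79·1.7 − 5 − 20 = 0 → B_y = 125.6 kN.
ΣM about B: M_B − 50·4.3 − (29.79·1.7)·1.95 − 5·1.3 − 20·3.7 = 0 → M_B = 394.3 kN·m.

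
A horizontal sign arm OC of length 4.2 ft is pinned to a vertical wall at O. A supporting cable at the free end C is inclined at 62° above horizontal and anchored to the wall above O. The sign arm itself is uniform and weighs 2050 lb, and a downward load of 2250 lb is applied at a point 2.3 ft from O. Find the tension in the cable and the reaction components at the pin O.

ΣM about O: T·sin62°·4.2 − 2050·2.1 − 2250·2.3 = 0 → T = 9480/(4.2·0.882948) = 2556.37 ≈ 2556 lb.
ΣF_x = 0: O_x − T·cos62° = 0 → O_x = 2556.37 × 0.469472 = 1200 lb.
ΣF_y = 0: O_y + T·sin62° − 2050 − 2250 = 0 → O_y = 4300 − 2556.37 × 0.882948 = 2043 lb.

T = 2556 lb, O_x = 1200 lb, O_y = 2043 lb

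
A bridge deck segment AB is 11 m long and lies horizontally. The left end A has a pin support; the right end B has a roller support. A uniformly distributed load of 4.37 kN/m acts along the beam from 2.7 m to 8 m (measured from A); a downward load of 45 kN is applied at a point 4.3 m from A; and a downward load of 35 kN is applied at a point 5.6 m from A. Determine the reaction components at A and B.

Resultant of the distributed load: 4.37 × 5.3 = 23.161 kN at 5.35 m from A.
ΣM about A: B_y·11 − (4.37·5.3)·5.35 − 45·4.3 − 35·5.6 = 0 → B_y = 513.41135/11 = 46.6738 ≈ 46.67 kN.
ΣF_y = 0: A_y + 46.6738 − 4.37·5.3 − 45 − 35 = 0 → A_y = 56.49 kN.
ΣF_x = 0: no horizontal applied forces, so A_x = 0.

A_x = 0, A_y = 56.49 kN, B_y = 46.67 kN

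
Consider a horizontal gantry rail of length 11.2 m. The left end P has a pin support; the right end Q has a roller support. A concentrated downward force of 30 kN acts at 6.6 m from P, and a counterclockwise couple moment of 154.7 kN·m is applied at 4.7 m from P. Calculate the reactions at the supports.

ΣM about P: Q_y·11.2 − 30·6.6 + 154.7 = 0 → Q_y = 43.3/11.2 = 3.86607 ≈ 3.866 kN.
ΣF_y = 0: P_y + 3.86607 − 30 = 0 → P_y = 26.13 kN.
ΣF_x = 0: no horizontal applied forces, so P_x = 0.

P_x = 0, P_y = 26.13 kN, Q_y = 3.866 kN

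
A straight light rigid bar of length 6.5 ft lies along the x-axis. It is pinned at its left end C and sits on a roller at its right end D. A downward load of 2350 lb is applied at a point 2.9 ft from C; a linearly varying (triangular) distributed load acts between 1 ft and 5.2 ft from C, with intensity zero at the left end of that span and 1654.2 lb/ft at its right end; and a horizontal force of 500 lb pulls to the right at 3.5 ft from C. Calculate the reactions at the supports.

C_x = -500.0 lb, C_y = 2745 lb, D_y = 3079 lb

Resultant of the triangular load: ½ × 1654.2 × 4.2 = 3473.82 lb, acting at 3.8 ft from C (one-third of the span from the peak).
Taking moments about C: D_y·6.5 − 2350·2.9 − (½·1654.2·4.2)·3.8 = 0 → D_y = 20015.516/6.5 = 3079.31 ≈ 3079 lb.
ΣF_y = 0: C_y + 3079.31 − 2350 − ½·1654.2·4.2 = 0 → C_y = 2745 lb.
ΣF_x = 0: C_x + 500 = 0 → C_x = -500.0 lb.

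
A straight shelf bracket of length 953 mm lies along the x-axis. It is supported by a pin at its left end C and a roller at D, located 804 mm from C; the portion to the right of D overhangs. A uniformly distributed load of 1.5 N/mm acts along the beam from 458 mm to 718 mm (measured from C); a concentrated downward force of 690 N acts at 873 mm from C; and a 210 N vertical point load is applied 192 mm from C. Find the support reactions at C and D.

C_x = 0, C_y = 205.4 N, D_y = 1085 N

Resultant of the distributed load: 1.5 × 260 = 390 N at 588 mm from C.
Taking moments about C: D_y·804 − (1.5·260)·588 − 690·873 − 210·192 = 0 → D_y = 872010/804 = 1084.59 ≈ 1085 N.
ΣF_y = 0: C_y + 1084.59 − 1.5·260 − 690 − 210 = 0 → C_y = 205.4 N.
ΣF_x = 0: no horizontal applied forces, so C_x = 0.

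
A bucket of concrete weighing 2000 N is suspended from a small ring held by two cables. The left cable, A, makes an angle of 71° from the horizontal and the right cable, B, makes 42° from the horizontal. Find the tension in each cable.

ΣF_x = 0: −T_A·cos71° + T_B·cos42° = 0 → T_B = 0.438095·T_A.
ΣF_y = 0: T_A·sin71° + T_B·sin42° = 2000.
Substitute: T_A·(0.945519 + 0.438095·0.669131) = 2000 → T_A = 1614.65 ≈ 1615 N.
Then T_B = 0.438095 × 1614.65 = 707.4 N.

T_A = 1615 N, T_B = 707.4 N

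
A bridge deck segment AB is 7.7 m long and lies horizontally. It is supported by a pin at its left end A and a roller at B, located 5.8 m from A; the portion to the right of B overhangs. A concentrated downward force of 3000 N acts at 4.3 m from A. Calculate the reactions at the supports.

A_x = 0, A_y = 775.9 N, B_y = 2224 N

ΣM about A: B_y·5.8 − 3000·4.3 = 0 → B_y = 12900/5.8 = 2224.14 ≈ 2224 N.
ΣF_y = 0: A_y + 2224.14 − 3000 = 0 → A_y = 775.9 N.
ΣF_x = 0: no horizontal applied forces, so A_x = 0.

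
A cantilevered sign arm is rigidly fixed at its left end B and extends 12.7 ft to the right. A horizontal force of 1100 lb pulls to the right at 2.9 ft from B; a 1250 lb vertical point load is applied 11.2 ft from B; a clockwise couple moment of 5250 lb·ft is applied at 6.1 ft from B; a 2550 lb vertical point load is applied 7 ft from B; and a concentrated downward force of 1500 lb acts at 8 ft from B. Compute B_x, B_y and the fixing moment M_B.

B_x = -1100 lb, B_y = 5300 lb, M_B = 49100 lb·ft

ΣF_x = 0: B_x + 1100 = 0 → B_x = -1100 lb.
ΣF_y = 0: B_y − 1250 − 2550 − 1500 = 0 → B_y = 5300 lb.
ΣM about B: M_B − 1250·11.2 − 5250 − 2550·7 − 1500·8 = 0 → M_B = 49100 lb·ft.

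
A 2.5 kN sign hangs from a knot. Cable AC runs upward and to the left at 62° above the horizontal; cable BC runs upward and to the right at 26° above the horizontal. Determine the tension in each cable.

ΣF_x = 0: −T_AC·cos62° + T_BC·cos26° = 0 → T_BC = 0.522335·T_AC.
ΣF_y = 0: T_AC·sin62° + T_BC·sin26° = 2.5.
Substitute: T_AC·(0.882948 + 0.522335·0.438371) = 2.5 → T_AC = 2.24835 ≈ 2.248 kN.
Then T_BC = 0.522335 × 2.24835 = 1.174 kN.

T_AC = 2.248 kN, T_BC = 1.174 kN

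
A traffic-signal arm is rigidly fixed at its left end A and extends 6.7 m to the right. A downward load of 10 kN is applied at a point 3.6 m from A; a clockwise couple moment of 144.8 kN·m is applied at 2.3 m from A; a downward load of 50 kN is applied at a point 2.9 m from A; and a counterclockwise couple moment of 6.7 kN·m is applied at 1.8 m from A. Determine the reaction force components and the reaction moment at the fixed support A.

ΣF_x = 0: A_x = 0.
ΣF_y = 0: A_y − 10 − 50 = 0 → A_y = 60.00 kN.
ΣM about A: M_A − 10·3.6 − 144.8 − 50·2.9 + 6.7 = 0 → M_A = 319.1 kN·m.

A_x = 0, A_y = 60.00 kN, M_A = 319.1 kN·m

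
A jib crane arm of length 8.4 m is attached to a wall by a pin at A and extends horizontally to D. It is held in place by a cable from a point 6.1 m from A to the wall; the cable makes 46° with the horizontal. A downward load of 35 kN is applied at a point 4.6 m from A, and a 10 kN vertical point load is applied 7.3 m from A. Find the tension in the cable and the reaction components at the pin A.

T = 53.33 kN, A_x = 37.04 kN, A_y = 6.639 kN

ΣM about A: T·sin46°·6.1 − 35·4.6 − 10·7.3 = 0 → T = 234/(6.1·0.71934) = 53.3276 ≈ 53.33 kN.
ΣF_x = 0: A_x − T·cos46° = 0 → A_x = 53.3276 × 0.694658 = 37.04 kN.
ΣF_y = 0: A_y + T·sin46° − 35 − 10 = 0 → A_y = 45 − 53.3276 × 0.71934 = 6.639 kN.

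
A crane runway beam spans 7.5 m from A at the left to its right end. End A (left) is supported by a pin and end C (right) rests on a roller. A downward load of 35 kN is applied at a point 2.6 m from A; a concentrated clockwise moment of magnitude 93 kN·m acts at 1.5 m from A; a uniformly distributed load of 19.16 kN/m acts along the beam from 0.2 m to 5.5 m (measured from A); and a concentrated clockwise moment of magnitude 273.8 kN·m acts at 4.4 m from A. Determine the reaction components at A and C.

A_x = 0, A_y = 36.92 kN, C_y = 99.63 kN

Resultant of the distributed load: 19.16 × 5.3 = 101.548 kN at 2.85 m from A.
ΣM about A: C_y·7.5 − 35·2.6 − 93 − (19.16·5.3)·2.85 − 273.8 = 0 → C_y = 747.2118/7.5 = 99.6282 ≈ 99.63 kN.
ΣF_y = 0: A_y + 99.6282 − 35 − 19.16·5.3 = 0 → A_y = 36.92 kN.
ΣF_x = 0: no horizontal applied forces, so A_x = 0.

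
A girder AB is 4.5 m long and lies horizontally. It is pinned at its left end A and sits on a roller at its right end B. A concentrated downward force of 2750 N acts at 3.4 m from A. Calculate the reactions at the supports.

A_x = 0, A_y = 672.2 N, B_y = 2078 N

ΣM about A: B_y·4.5 − 2750·3.4 = 0 → B_y = 9350/4.5 = 2077.78 ≈ 2078 N.
ΣF_y = 0: A_y + 2077.78 − 2750 = 0 → A_y = 672.2 N.
ΣF_x = 0: no horizontal applied forces, so A_x = 0.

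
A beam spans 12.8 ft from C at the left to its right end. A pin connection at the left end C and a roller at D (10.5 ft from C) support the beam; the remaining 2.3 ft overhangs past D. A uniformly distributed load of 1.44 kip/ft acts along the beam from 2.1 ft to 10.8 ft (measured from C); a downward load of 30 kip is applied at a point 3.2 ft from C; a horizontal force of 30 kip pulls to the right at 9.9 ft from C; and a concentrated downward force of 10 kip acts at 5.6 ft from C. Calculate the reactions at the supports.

Resultant of the distributed load: 1.44 × 8.7 = 12.528 kip at 6.45 ft from C.
ΣM about C: D_y·10.5 − (1.44·8.7)·6.45 − 30·3.2 − 10·5.6 = 0 → D_y = 232.8056/10.5 = 22.172 ≈ 22.17 kip.
ΣF_y = 0: C_y + 22.172 − 1.44·8.7 − 30 − 10 = 0 → C_y = 30.36 kip.
ΣF_x = 0: C_x + 30 = 0 → C_x = -30.00 kip.

C_x = -30.00 kip, C_y = 30.36 kip, D_y = 22.17 kip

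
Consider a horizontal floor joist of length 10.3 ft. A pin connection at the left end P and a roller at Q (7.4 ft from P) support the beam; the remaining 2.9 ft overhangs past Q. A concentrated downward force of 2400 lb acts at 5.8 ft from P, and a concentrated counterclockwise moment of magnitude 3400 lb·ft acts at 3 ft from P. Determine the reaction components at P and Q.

P_x = 0, P_y = 978.4 lb, Q_y = 1422 lb

Taking moments about P: Q_y·7.4 − 2400·5.8 + 3400 = 0 → Q_y = 10520/7.4 = 1421.62 ≈ 1422 lb.
ΣF_y = 0: P_y + 1421.62 − 2400 = 0 → P_y = 978.4 lb.
ΣF_x = 0: no horizontal applied forces, so P_x = 0.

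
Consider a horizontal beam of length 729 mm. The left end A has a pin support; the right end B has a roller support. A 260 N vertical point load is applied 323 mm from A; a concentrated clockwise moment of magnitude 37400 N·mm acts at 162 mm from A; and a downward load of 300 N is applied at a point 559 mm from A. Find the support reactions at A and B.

A_x = 0, A_y = 163.5 N, B_y = 396.5 N

ΣM about A: B_y·729 − 260·323 − 37400 − 300·559 = 0 → B_y = 289080/729 = 396.543 ≈ 396.5 N.
ΣF_y = 0: A_y + 396.543 − 260 − 300 = 0 → A_y = 163.5 N.
ΣF_x = 0: no horizontal applied forces, so A_x = 0.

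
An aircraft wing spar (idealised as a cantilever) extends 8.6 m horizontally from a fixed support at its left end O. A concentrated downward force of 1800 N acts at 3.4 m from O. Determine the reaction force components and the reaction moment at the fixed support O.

O_x = 0, O_y = 1800 N, M_O = 6120 N·m

ΣF_x = 0: O_x = 0.
ΣF_y = 0: O_y − 1800 = 0 → O_y = 1800 N.
ΣM about O: M_O − 1800·3.4 = 0 → M_O = 6120 N·m.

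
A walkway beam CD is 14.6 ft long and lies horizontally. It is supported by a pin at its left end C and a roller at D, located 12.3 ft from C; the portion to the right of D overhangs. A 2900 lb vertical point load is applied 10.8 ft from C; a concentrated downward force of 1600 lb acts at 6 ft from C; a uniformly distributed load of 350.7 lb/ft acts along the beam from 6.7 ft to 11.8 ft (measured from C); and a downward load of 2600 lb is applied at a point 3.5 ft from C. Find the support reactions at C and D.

Resultant of the distributed load: 350.7 × 5.1 = 1788.57 lb at 9.25 ft from C.
Moments about C: D_y·12.3 − 2900·10.8 − 1600·6 − (350.7·5.1)·9.25 − 2600·3.5 = 0 → D_y = 66564.2725/12.3 = 5411.73 ≈ 5412 lb.
ΣF_y = 0: C_y + 5411.73 − 2900 − 1600 − 350.7·5.1 − 2600 = 0 → C_y = 3477 lb.
ΣF_x = 0: no horizontal applied forces, so C_x = 0.

C_x = 0, C_y = 3477 lb, D_y = 5412 lb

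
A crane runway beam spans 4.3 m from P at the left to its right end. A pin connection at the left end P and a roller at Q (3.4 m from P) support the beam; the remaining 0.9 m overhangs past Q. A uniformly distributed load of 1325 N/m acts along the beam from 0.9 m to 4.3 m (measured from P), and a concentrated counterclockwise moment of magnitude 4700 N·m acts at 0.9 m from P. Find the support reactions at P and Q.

P_x = 0, P_y = 2442 N, Q_y = 2063 N

Resultant of the distributed load: 1325 × 3.4 = 4505 N at 2.6 m from P.
ΣM about P: Q_y·3.4 − (1325·3.4)·2.6 + 4700 = 0 → Q_y = 7013/3.4 = 2062.65 ≈ 2063 N.
ΣF_y = 0: P_y + 2062.65 − 1325·3.4 = 0 → P_y = 2442 N.
ΣF_x = 0: no horizontal applied forces, so P_x = 0.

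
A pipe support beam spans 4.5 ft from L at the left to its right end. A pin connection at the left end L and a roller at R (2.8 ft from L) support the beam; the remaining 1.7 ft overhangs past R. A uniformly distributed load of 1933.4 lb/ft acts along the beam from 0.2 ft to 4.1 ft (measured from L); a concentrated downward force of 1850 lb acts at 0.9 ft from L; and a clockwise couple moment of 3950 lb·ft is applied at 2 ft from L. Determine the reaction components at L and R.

Resultant of the distributed load: 1933.4 × 3.9 = 7540.26 lb at 2.15 ft from L.
Moments about L: R_y·2.8 − (1933.4·3.9)·2.15 − 1850·0.9 − 3950 = 0 → R_y = 21826.559/2.8 = 7795.2 ≈ 7795 lb.
ΣF_y = 0: L_y + 7795.2 − 1933.4·3.9 − 1850 = 0 → L_y = 1595 lb.
ΣF_x = 0: no horizontal applied forces, so L_x = 0.

L_x = 0, L_y = 1595 lb, R_y = 7795 lb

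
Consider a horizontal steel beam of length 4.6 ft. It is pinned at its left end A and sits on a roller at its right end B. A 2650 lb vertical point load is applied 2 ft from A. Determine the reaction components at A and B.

Taking moments about A: B_y·4.6 − 2650·2 = 0 → B_y = 5300/4.6 = 1152.17 ≈ 1152 lb.
ΣF_y = 0: A_y + 1152.17 − 2650 = 0 → A_y = 1498 lb.
ΣF_x = 0: no horizontal applied forces, so A_x = 0.

A_x = 0, A_y = 1498 lb, B_y = 1152 lb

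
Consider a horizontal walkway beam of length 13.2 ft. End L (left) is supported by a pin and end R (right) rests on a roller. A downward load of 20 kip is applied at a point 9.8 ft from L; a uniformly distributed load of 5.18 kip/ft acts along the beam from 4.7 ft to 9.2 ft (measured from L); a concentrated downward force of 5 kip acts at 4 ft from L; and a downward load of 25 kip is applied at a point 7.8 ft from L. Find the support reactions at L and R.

Resultant of the distributed load: 5.18 × 4.5 = 23.31 kip at 6.95 ft from L.
Taking moments about L: R_y·13.2 − 20·9.8 − (5.18·4.5)·6.95 − 5·4 − 25·7.8 = 0 → R_y = 573.0045/13.2 = 43.4094 ≈ 43.41 kip.
ΣF_y = 0: L_y + 43.4094 − 20 − 5.18·4.5 − 5 − 25 = 0 → L_y = 29.90 kip.
ΣF_x = 0: no horizontal applied forces, so L_x = 0.

L_x = 0, L_y = 29.90 kip, R_y = 43.41 kip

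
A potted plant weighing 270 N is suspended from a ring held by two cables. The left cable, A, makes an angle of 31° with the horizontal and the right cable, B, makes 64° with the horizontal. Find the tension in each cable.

T_A = 118.8 N, T_B = 232.3 N

ΣF_x = 0: −T_A·cos31° + T_B·cos64° = 0 → T_B = 1.95535·T_A.
ΣF_y = 0: T_A·sin31° + T_B·sin64° = 270.
Substitute: T_A·(0.515038 + 1.95535·0.898794) = 270 → T_A = 118.812 ≈ 118.8 N.
Then T_B = 1.95535 × 118.812 = 232.3 N.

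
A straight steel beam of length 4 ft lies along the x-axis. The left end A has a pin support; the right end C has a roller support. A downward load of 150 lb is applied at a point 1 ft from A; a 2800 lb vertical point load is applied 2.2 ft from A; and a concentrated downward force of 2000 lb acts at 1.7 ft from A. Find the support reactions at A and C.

A_x = 0, A_y = 2522 lb, C_y = 2428 lb

Moments about A: C_y·4 − 150·1 − 2800·2.2 − 2000·1.7 = 0 → C_y = 9710/4 = 2427.5 ≈ 2428 lb.
ΣF_y = 0: A_y + 2427.5 − 150 − 2800 − 2000 = 0 → A_y = 2522 lb.
ΣF_x = 0: no horizontal applied forces, so A_x = 0.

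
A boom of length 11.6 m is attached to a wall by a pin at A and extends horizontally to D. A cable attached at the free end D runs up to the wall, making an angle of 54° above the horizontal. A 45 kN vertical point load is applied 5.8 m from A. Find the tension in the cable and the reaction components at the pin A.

ΣM about A: T·sin54°·11.6 − 45·5.8 = 0 → T = 261/(11.6·0.809017) = 27.8115 ≈ 27.81 kN.
ΣF_x = 0: A_x − T·cos54° = 0 → A_x = 27.8115 × 0.587785 = 16.35 kN.
ΣF_y = 0: A_y + T·sin54° − 45 = 0 → A_y = 45 − 27.8115 × 0.809017 = 22.50 kN.

T = 27.81 kN, A_x = 16.35 kN, A_y = 22.50 kN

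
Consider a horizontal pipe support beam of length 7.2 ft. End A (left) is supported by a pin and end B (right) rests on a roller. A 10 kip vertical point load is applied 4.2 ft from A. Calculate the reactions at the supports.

Moments about A: B_y·7.2 − 10·4.2 = 0 → B_y = 42/7.2 = 5.83333 ≈ 5.833 kip.
ΣF_y = 0: A_y + 5.83333 − 10 = 0 → A_y = 4.167 kip.
ΣF_x = 0: no horizontal applied forces, so A_x = 0.

A_x = 0, A_y = 4.167 kip, B_y = 5.833 kip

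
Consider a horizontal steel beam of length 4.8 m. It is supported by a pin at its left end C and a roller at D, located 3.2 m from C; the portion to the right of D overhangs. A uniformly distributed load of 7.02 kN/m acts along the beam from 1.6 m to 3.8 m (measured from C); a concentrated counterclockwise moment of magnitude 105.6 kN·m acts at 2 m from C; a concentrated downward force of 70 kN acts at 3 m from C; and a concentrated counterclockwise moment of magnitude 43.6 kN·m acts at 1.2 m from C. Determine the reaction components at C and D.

Resultant of the distributed load: 7.02 × 2.2 = 15.444 kN at 2.7 m from C.
ΣM about C: D_y·3.2 − (7.02·2.2)·2.7 + 105.6 − 70·3 + 43.6 = 0 → D_y = 102.4988/3.2 = 32.0309 ≈ 32.03 kN.
ΣF_y = 0: C_y + 32.0309 − 7.02·2.2 − 70 = 0 → C_y = 53.41 kN.
ΣF_x = 0: no horizontal applied forces, so C_x = 0.

C_x = 0, C_y = 53.41 kN, D_y = 32.03 kN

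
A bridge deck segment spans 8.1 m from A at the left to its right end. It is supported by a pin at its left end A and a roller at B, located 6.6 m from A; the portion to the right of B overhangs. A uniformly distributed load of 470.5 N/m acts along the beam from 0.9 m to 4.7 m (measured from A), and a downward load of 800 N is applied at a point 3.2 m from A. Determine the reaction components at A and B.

Resultant of the distributed load: 470.5 × 3.8 = 1787.9 N at 2.8 m from A.
Taking moments about A: B_y·6.6 − (470.5·3.8)·2.8 − 800·3.2 = 0 → B_y = 7566.12/6.6 = 1146.38 ≈ 1146 N.
ΣF_y = 0: A_y + 1146.38 − 470.5·3.8 − 800 = 0 → A_y = 1442 N.
ΣF_x = 0: no horizontal applied forces, so A_x = 0.

A_x = 0, A_y = 1442 N, B_y = 1146 N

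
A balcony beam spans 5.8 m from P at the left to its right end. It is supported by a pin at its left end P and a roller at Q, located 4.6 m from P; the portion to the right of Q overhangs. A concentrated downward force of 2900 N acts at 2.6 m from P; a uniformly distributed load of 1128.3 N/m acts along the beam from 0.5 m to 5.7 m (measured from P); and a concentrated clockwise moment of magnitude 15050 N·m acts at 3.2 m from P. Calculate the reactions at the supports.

P_x = 0, P_y = -97.67 N, Q_y = 8865 N

Resultant of the distributed load: 1128.3 × 5.2 = 5867.16 N at 3.1 m from P.
Taking moments about P: Q_y·4.6 − 2900·2.6 − (1128.3·5.2)·3.1 − 15050 = 0 → Q_y = 40778.196/4.6 = 8864.83 ≈ 8865 N.
ΣF_y = 0: P_y + 8864.83 − 2900 − 1128.3·5.2 = 0 → P_y = -97.67 N.
ΣF_x = 0: no horizontal applied forces, so P_x = 0.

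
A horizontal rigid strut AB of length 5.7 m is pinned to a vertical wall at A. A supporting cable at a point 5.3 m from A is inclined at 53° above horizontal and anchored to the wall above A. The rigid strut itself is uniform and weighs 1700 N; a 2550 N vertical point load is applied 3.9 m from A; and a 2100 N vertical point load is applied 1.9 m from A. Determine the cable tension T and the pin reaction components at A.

T = 4437 N, A_x = 2670 N, A_y = 2807 N

ΣM about A: T·sin53°·5.3 − 1700·2.85 − 2550·3.9 − 2100·1.9 = 0 → T = 18780/(5.3·0.798636) = 4436.81 ≈ 4437 N.
ΣF_x = 0: A_x − T·cos53° = 0 → A_x = 4436.81 × 0.601815 = 2670 N.
ΣF_y = 0: A_y + T·sin53° − 1700 − 2550 − 2100 = 0 → A_y = 6350 − 4436.81 × 0.798636 = 2807 N.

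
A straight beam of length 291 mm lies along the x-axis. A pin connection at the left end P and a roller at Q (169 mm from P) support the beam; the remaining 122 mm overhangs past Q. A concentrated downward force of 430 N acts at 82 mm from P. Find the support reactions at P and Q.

P_x = 0, P_y = 221.4 N, Q_y = 208.6 N

Taking moments about P: Q_y·169 − 430·82 = 0 → Q_y = 35260/169 = 208.639 ≈ 208.6 N.
ΣF_y = 0: P_y + 208.639 − 430 = 0 → P_y = 221.4 N.
ΣF_x = 0: no horizontal applied forces, so P_x = 0.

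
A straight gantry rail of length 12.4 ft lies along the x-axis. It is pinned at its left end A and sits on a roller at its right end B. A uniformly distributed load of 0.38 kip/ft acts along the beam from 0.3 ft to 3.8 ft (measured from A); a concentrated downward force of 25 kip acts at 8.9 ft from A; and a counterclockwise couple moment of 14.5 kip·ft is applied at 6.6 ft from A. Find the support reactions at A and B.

A_x = 0, A_y = 9.336 kip, B_y = 16.99 kip

Resultant of the distributed load: 0.38 × 3.5 = 1.33 kip at 2.05 ft from A.
ΣM about A: B_y·12.4 − (0.38·3.5)·2.05 − 25·8.9 + 14.5 = 0 → B_y = 210.7265/12.4 = 16.9941 ≈ 16.99 kip.
ΣF_y = 0: A_y + 16.9941 − 0.38·3.5 − 25 = 0 → A_y = 9.336 kip.
ΣF_x = 0: no horizontal applied forces, so A_x = 0.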